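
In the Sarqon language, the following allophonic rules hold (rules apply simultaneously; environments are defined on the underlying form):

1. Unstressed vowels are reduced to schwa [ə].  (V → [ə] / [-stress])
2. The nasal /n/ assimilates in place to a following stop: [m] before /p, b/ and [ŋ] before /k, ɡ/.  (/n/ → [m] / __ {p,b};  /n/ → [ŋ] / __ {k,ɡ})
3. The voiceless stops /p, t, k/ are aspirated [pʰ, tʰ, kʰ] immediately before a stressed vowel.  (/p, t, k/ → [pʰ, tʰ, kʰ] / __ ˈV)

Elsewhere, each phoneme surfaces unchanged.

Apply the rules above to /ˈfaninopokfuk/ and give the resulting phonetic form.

[ˈfanənəpəkfək]

/f/ (word-initial) is unaffected → [f].
/a/ (between /f/ and /n/): rule 1 targets it, but not in an unstressed syllable → unchanged [a].
/n/ (between /a/ and /i/) is in the target of rule 2 but the environment (before a labial or velar stop) is not met → [n].
/i/ meets the environment for rule 1 (in an unstressed syllable) → [ə].
/n/ — between /i/ and /o/; rule 2 does not apply here → [n].
/o/ — between /n/ and /p/, in an unstressed syllable — surfaces as [ə] (rule 1).
/p/ (between /o/ and /o/): rule 3 targets it, but not immediately before a stressed vowel → unchanged [p].
/o/ — between /p/ and /k/, in an unstressed syllable — surfaces as [ə] (rule 1).
/k/ (between /o/ and /f/) is in the target of rule 3 but the environment (immediately before a stressed vowel) is not met → [k].
/f/ (between /k/ and /u/) is unaffected → [f].
/u/ (between /f/ and /k/): in an unstressed syllable, so rule 1 applies → [ə].
/k/ (word-final) fails the environment for rule 3, so it stays [k].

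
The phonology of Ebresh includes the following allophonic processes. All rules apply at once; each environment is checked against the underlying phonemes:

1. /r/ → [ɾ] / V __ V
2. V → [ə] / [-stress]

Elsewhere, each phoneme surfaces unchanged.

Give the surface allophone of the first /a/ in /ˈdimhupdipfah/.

[ə]

/a/ (between /f/ and /h/): in an unstressed syllable, so rule 2 applies → [ə].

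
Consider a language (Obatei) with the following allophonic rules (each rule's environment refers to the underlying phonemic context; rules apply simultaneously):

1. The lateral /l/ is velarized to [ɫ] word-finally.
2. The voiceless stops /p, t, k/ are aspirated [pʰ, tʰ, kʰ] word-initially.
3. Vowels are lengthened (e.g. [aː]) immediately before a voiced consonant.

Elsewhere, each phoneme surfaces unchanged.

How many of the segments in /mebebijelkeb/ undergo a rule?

Segments that undergo a rule: /e/ → [eː] (rule 3); /e/ → [eː] (rule 3); /i/ → [iː] (rule 3); /e/ → [eː] (rule 3); /e/ → [eː] (rule 3).
All other segments surface unchanged.

5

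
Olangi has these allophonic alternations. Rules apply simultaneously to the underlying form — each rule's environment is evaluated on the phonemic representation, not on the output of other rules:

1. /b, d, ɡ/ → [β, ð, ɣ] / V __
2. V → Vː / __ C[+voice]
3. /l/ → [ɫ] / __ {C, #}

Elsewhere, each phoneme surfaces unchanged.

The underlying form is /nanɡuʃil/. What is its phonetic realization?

[naːnɡuʃiːɫ]

/n/ — not in any rule's target class → [n].
/a/ (between /n/ and /n/) occurs before a voiced consonant → [aː] by rule 2.
/n/ stays [n].
/ɡ/ (between /n/ and /u/): rule 1 targets it, but not immediately after a vowel → unchanged [ɡ].
/u/ (between /ɡ/ and /ʃ/): rule 2 targets it, but not before a voiced consonant → unchanged [u].
/ʃ/ (between /u/ and /i/): no rule targets it → [ʃ].
/i/ (between /ʃ/ and /l/): before a voiced consonant, so rule 2 applies → [iː].
/l/ meets the environment for rule 3 (word-finally or immediately before a consonant) → [ɫ].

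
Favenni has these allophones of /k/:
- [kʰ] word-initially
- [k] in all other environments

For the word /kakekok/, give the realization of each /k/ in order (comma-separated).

[kʰ], [k], [k], [k]

Occurrence 1 (position 1): word-initially → [kʰ].
Occurrence 2 (position 3): no conditioning environment matches → elsewhere allophone [k].
Occurrence 3 (position 5): no conditioning environment matches → elsewhere allophone [k].
Occurrence 4 (position 7): no conditioning environment matches → elsewhere allophone [k].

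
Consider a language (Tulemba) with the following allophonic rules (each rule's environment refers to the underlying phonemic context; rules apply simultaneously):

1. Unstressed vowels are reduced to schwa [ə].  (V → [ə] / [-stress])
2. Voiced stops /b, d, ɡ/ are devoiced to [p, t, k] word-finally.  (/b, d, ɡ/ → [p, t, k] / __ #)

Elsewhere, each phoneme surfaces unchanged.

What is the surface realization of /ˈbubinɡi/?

[ˈbubənɡə]

/b/ (word-initial): rule 2 targets it, but not word-finally → unchanged [b].
/u/ (between /b/ and /b/): rule 1 targets it, but not in an unstressed syllable → unchanged [u].
/b/ (between /u/ and /i/) is in the target of rule 2 but the environment (word-finally) is not met → [b].
/i/ (between /b/ and /n/): in an unstressed syllable, so rule 1 applies → [ə].
/n/ stays [n].
/ɡ/ (between /n/ and /i/) is in the target of rule 2 but the environment (word-finally) is not met → [ɡ].
/i/ (word-final): in an unstressed syllable, so rule 1 applies → [ə].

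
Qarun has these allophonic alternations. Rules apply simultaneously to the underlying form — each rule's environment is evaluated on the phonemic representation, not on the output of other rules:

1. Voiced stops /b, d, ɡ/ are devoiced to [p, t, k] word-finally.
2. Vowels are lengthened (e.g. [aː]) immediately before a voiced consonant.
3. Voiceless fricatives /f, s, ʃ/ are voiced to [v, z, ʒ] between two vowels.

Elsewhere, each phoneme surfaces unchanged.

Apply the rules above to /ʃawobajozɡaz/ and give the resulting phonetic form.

/ʃ/ (word-initial) fails the environment for rule 3, so it stays [ʃ].
Rule 2 applies to /a/ (between /ʃ/ and /w/: before a voiced consonant) → [aː].
/w/ stays [w].
Rule 2 applies to /o/ (between /w/ and /b/: before a voiced consonant) → [oː].
/b/ (between /o/ and /a/): rule 1 targets it, but not word-finally → unchanged [b].
/a/ (between /b/ and /j/) occurs before a voiced consonant → [aː] by rule 2.
/j/ stays [j].
/o/ (between /j/ and /z/): before a voiced consonant, so rule 2 applies → [oː].
/z/ — not in any rule's target class → [z].
/ɡ/ (between /z/ and /a/) is in the target of rule 1 but the environment (word-finally) is not met → [ɡ].
/a/ (between /ɡ/ and /z/) occurs before a voiced consonant → [aː] by rule 2.
/z/ (word-final): no rule targets it → [z].

[ʃaːwoːbaːjoːzɡaːz]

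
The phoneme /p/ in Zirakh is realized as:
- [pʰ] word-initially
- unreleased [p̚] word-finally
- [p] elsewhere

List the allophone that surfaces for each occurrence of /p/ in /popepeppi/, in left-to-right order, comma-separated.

Occurrence 1 (position 1): word-initially → [pʰ].
Occurrence 2 (position 3): no conditioning environment matches → elsewhere allophone [p].
Occurrence 3 (position 5): no conditioning environment matches → elsewhere allophone [p].
Occurrence 4 (position 7): no conditioning environment matches → elsewhere allophone [p].
Occurrence 5 (position 8): no conditioning environment matches → elsewhere allophone [p].

[pʰ], [p], [p], [p], [p]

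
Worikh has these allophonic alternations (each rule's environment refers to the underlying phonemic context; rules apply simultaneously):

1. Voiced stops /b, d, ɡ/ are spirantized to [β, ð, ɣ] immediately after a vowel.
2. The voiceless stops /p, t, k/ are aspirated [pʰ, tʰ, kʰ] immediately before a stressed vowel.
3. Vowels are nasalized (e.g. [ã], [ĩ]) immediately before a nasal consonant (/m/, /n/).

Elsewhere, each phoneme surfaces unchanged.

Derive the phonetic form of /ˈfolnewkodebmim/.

/f/ (word-initial) is unaffected → [f].
/o/ (between /f/ and /l/) fails the environment for rule 3, so it stays [o].
/l/ (between /o/ and /n/) is unaffected → [l].
/n/ — not in any rule's target class → [n].
/e/ (between /n/ and /w/) is in the target of rule 3 but the environment (before a nasal consonant) is not met → [e].
/w/ (between /e/ and /k/): no rule targets it → [w].
/k/ (between /w/ and /o/) fails the environment for rule 2, so it stays [k].
/o/ (between /k/ and /d/): rule 3 targets it, but not before a nasal consonant → unchanged [o].
/d/ (between /o/ and /e/) occurs immediately after a vowel → [ð] by rule 1.
/e/ (between /d/ and /b/) is in the target of rule 3 but the environment (before a nasal consonant) is not met → [e].
/b/ meets the environment for rule 1 (immediately after a vowel) → [β].
/m/ (between /b/ and /i/) is unaffected → [m].
/i/ meets the environment for rule 3 (before a nasal consonant) → [ĩ].
/m/ (word-final) is unaffected → [m].

[ˈfolnewkoðeβmĩm]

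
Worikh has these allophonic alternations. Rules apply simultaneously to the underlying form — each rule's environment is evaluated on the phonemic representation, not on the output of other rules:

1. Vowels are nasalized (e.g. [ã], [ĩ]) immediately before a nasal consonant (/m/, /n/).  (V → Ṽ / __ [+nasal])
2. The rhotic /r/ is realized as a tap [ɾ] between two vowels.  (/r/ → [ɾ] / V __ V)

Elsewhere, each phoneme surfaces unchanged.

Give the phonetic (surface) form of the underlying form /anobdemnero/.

/a/ (word-initial) occurs before a nasal consonant → [ã] by rule 1.
/o/ (between /n/ and /b/) fails the environment for rule 1, so it stays [o].
/e/ meets the environment for rule 1 (before a nasal consonant) → [ẽ].
/e/ (between /n/ and /r/) is in the target of rule 1 but the environment (before a nasal consonant) is not met → [e].
/r/ — between /e/ and /o/, between two vowels — surfaces as [ɾ] (rule 2).
/o/ (word-final): rule 1 targets it, but not before a nasal consonant → unchanged [o].

[ãnobdẽmneɾo]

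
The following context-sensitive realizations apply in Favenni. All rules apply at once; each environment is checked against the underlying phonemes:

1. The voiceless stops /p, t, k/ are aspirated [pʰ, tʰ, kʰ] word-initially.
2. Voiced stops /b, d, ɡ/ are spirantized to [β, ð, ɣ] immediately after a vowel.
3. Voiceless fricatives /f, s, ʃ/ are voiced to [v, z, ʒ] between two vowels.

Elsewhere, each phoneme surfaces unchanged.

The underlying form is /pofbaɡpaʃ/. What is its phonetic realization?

[pʰofbaɣpaʃ]

/p/ — word-initial, word-initially — surfaces as [pʰ] (rule 1).
/f/ (between /o/ and /b/): rule 3 targets it, but not between two vowels → unchanged [f].
/b/ (between /f/ and /a/): rule 2 targets it, but not immediately after a vowel → unchanged [b].
/ɡ/ meets the environment for rule 2 (immediately after a vowel) → [ɣ].
/p/ — between /ɡ/ and /a/; rule 1 does not apply here → [p].
/ʃ/ — word-final; rule 3 does not apply here → [ʃ].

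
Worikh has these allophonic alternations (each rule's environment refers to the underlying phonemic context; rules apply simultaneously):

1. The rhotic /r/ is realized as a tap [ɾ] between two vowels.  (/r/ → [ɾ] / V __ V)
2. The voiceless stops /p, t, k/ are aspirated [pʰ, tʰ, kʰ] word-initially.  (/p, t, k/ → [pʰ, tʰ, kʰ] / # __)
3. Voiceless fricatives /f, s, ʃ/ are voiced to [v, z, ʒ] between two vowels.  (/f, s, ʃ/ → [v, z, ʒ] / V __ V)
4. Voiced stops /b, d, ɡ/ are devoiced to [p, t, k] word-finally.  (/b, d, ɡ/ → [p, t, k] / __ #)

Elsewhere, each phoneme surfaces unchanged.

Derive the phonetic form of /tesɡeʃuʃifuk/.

/t/ meets the environment for rule 2 (word-initially) → [tʰ].
/e/ (between /t/ and /s/) is unaffected → [e].
/s/ — between /e/ and /ɡ/; rule 3 does not apply here → [s].
/ɡ/ (between /s/ and /e/) fails the environment for rule 4, so it stays [ɡ].
/e/ (between /ɡ/ and /ʃ/) is unaffected → [e].
/ʃ/ meets the environment for rule 3 (between two vowels) → [ʒ].
/u/ (between /ʃ/ and /ʃ/): no rule targets it → [u].
/ʃ/ meets the environment for rule 3 (between two vowels) → [ʒ].
/i/ (between /ʃ/ and /f/): no rule targets it → [i].
/f/ (between /i/ and /u/) occurs between two vowels → [v] by rule 3.
/u/ stays [u].
/k/ (word-final): rule 2 targets it, but not word-initially → unchanged [k].

[tʰesɡeʒuʒivuk]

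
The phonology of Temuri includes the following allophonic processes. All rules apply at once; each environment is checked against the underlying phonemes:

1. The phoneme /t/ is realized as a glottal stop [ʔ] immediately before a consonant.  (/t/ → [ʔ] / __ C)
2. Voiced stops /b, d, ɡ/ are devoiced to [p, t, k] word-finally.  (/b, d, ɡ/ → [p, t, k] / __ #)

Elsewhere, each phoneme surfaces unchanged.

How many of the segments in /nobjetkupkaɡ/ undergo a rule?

2

Segments that undergo a rule: /t/ → [ʔ] (rule 1); /ɡ/ → [k] (rule 2).
All other segments surface unchanged.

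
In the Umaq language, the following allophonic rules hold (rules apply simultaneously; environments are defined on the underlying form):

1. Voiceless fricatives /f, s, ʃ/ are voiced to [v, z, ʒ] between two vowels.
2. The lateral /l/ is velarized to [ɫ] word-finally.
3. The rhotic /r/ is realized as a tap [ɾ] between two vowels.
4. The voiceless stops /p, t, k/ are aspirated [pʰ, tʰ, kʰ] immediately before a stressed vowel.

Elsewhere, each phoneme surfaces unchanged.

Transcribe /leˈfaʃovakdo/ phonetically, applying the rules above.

/l/ (word-initial) is in the target of rule 2 but the environment (word-finally) is not met → [l].
/f/ (between /e/ and /a/): between two vowels, so rule 1 applies → [v].
/ʃ/ (between /a/ and /o/) occurs between two vowels → [ʒ] by rule 1.
/k/ (between /a/ and /d/): rule 4 targets it, but not immediately before a stressed vowel → unchanged [k].

[leˈvaʒovakdo]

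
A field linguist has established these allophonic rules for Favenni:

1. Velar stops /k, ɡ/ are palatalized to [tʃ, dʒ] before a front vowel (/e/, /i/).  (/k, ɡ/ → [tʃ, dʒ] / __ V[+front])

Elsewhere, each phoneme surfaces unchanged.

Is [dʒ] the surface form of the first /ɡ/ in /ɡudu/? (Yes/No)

/ɡ/ (word-initial): rule 1 targets it, but not before a front vowel → unchanged [ɡ].
The actual realization is [ɡ], not [dʒ].

No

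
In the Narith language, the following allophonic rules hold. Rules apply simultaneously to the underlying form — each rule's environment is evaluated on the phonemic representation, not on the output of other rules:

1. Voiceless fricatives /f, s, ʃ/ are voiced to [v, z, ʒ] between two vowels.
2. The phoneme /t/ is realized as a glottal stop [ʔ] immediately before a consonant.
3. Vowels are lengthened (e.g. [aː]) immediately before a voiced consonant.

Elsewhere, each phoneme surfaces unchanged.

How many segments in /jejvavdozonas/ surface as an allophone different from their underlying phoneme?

4

Segments that undergo a rule: /e/ → [eː] (rule 3); /a/ → [aː] (rule 3); /o/ → [oː] (rule 3); /o/ → [oː] (rule 3).
All other segments surface unchanged.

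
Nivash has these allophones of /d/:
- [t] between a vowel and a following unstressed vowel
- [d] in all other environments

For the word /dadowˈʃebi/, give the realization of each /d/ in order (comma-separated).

[d], [t]

Occurrence 1 (position 1): no conditioning environment matches → elsewhere allophone [d].
Occurrence 2 (position 3): between a vowel and a following unstressed vowel → [t].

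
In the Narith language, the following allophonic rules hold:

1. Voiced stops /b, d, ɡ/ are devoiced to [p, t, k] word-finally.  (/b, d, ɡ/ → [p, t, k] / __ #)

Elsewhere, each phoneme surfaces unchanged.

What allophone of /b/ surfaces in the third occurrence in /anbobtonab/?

[p]

/b/ (word-final) occurs word-finally → [p] by rule 1.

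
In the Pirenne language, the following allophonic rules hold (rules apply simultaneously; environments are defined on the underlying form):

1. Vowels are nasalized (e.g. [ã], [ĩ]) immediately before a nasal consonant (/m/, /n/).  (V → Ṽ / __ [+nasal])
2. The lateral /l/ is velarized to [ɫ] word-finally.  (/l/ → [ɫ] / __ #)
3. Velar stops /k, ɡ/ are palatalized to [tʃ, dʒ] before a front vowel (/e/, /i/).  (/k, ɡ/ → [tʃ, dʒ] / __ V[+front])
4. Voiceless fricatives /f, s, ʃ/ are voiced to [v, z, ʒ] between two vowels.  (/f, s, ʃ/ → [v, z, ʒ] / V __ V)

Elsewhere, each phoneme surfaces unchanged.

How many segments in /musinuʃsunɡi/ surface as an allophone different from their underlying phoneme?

Segments that undergo a rule: /s/ → [z] (rule 4); /i/ → [ĩ] (rule 1); /u/ → [ũ] (rule 1); /ɡ/ → [dʒ] (rule 3).
All other segments surface unchanged.

4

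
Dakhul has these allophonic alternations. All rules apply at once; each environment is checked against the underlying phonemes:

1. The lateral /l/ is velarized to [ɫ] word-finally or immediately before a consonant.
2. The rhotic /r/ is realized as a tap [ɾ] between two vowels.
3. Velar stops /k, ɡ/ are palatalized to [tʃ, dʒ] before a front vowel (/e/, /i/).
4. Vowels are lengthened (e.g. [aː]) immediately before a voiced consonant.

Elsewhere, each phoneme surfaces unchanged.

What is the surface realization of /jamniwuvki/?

Rule 4 applies to /a/ (between /j/ and /m/: before a voiced consonant) → [aː].
/i/ (between /n/ and /w/): before a voiced consonant, so rule 4 applies → [iː].
/u/ (between /w/ and /v/) occurs before a voiced consonant → [uː] by rule 4.
/k/ (between /v/ and /i/): before a front vowel, so rule 3 applies → [tʃ].
/i/ (word-final) fails the environment for rule 4, so it stays [i].

[jaːmniːwuːvtʃi]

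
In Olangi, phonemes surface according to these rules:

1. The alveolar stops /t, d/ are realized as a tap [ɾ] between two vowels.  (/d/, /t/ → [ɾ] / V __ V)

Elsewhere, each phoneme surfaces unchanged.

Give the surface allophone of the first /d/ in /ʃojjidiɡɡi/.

[ɾ]

Rule 1 applies to /d/ (between /i/ and /i/: between two vowels) → [ɾ].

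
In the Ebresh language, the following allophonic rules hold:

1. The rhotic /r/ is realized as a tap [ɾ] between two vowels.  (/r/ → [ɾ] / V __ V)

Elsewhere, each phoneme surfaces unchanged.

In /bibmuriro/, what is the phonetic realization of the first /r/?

/r/ meets the environment for rule 1 (between two vowels) → [ɾ].

[ɾ]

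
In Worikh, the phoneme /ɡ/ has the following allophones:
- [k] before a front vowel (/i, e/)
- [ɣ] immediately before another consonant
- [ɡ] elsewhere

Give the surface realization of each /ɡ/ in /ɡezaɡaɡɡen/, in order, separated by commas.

Occurrence 1 (position 1): before a front vowel (/i, e/) → [k].
Occurrence 2 (position 5): no conditioning environment matches → elsewhere allophone [ɡ].
Occurrence 3 (position 7): immediately before another consonant → [ɣ].
Occurrence 4 (position 8): before a front vowel (/i, e/) → [k].

[k], [ɡ], [ɣ], [k]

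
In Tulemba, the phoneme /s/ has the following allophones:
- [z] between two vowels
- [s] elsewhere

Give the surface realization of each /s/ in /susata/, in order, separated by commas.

Occurrence 1 (position 1): no conditioning environment matches → elsewhere allophone [s].
Occurrence 2 (position 3): between two vowels → [z].

[s], [z]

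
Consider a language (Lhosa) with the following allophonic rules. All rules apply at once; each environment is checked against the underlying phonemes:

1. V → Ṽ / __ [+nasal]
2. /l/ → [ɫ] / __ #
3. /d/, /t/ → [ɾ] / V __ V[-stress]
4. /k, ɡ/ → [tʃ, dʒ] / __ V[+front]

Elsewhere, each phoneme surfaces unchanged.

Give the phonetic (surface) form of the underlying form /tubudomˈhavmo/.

[tubuɾõmˈhavmo]

/t/ (word-initial) fails the environment for rule 3, so it stays [t].
/u/ (between /t/ and /b/) fails the environment for rule 1, so it stays [u].
/u/ (between /b/ and /d/) fails the environment for rule 1, so it stays [u].
/d/ (between /u/ and /o/): between a vowel and a following unstressed vowel, so rule 3 applies → [ɾ].
/o/ — between /d/ and /m/, before a nasal consonant — surfaces as [õ] (rule 1).
/a/ — between /h/ and /v/; rule 1 does not apply here → [a].
/o/ (word-final) fails the environment for rule 1, so it stays [o].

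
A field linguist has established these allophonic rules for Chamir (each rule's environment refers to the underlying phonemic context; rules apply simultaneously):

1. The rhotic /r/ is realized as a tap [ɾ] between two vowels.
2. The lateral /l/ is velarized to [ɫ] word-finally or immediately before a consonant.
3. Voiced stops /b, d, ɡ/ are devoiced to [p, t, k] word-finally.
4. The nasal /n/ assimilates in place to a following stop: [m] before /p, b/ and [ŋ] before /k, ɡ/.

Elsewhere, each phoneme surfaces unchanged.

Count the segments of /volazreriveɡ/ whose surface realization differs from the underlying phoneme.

Segments that undergo a rule: /r/ → [ɾ] (rule 1); /ɡ/ → [k] (rule 3).
All other segments surface unchanged.

2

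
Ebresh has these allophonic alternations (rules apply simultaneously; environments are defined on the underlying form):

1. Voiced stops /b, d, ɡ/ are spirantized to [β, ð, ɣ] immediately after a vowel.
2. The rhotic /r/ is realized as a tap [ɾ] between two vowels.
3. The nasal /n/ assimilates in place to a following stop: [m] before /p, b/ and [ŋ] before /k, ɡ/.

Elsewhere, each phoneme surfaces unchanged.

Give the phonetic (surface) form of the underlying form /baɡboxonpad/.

[baɣboxompað]

/b/ (word-initial) fails the environment for rule 1, so it stays [b].
/a/ (between /b/ and /ɡ/) is unaffected → [a].
Rule 1 applies to /ɡ/ (between /a/ and /b/: immediately after a vowel) → [ɣ].
/b/ (between /ɡ/ and /o/): rule 1 targets it, but not immediately after a vowel → unchanged [b].
/o/ stays [o].
/x/ stays [x].
/o/ (between /x/ and /n/) is unaffected → [o].
/n/ — between /o/ and /p/, before a labial or velar stop — surfaces as [m] (rule 3).
/p/ — not in any rule's target class → [p].
/a/ (between /p/ and /d/): no rule targets it → [a].
/d/ (word-final): immediately after a vowel, so rule 1 applies → [ð].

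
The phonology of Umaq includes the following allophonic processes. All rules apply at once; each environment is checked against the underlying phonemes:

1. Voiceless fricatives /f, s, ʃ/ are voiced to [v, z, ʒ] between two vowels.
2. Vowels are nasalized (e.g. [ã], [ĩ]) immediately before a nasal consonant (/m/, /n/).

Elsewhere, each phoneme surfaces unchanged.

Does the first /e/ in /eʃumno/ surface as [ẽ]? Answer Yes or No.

/e/ (word-initial) is in the target of rule 2 but the environment (before a nasal consonant) is not met → [e].
The actual realization is [e], not [ẽ].

No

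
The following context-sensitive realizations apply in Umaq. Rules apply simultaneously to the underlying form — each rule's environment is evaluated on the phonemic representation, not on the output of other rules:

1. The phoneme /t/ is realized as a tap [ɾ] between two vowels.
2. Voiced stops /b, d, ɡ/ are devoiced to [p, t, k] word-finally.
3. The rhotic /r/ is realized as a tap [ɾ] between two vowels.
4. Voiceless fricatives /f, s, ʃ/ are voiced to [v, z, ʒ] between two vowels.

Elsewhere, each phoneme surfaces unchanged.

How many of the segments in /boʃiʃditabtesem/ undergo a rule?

Segments that undergo a rule: /ʃ/ → [ʒ] (rule 4); /t/ → [ɾ] (rule 1); /s/ → [z] (rule 4).
All other segments surface unchanged.

3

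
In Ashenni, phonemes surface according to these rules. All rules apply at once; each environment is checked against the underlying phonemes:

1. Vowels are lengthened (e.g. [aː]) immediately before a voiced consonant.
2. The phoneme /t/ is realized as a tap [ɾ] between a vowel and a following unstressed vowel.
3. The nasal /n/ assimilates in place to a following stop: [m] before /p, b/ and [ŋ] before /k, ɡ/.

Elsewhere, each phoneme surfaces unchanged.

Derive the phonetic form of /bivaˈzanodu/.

[biːvaːˈzaːnoːdu]

/b/ (word-initial): no rule targets it → [b].
Rule 1 applies to /i/ (between /b/ and /v/: before a voiced consonant) → [iː].
/v/ stays [v].
/a/ meets the environment for rule 1 (before a voiced consonant) → [aː].
/z/ — not in any rule's target class → [z].
/a/ meets the environment for rule 1 (before a voiced consonant) → [aː].
/n/ (between /a/ and /o/) is in the target of rule 3 but the environment (before a labial or velar stop) is not met → [n].
/o/ meets the environment for rule 1 (before a voiced consonant) → [oː].
/d/ — not in any rule's target class → [d].
/u/ — word-final; rule 1 does not apply here → [u].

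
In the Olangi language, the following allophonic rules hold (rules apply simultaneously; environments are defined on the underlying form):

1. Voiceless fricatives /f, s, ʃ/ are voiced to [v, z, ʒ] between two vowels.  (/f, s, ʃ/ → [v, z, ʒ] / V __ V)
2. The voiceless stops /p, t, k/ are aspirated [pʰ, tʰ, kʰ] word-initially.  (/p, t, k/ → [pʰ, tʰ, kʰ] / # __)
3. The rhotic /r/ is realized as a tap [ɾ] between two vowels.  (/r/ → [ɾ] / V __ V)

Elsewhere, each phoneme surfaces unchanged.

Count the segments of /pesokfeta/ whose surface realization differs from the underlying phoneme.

Segments that undergo a rule: /p/ → [pʰ] (rule 2); /s/ → [z] (rule 1).
All other segments surface unchanged.

2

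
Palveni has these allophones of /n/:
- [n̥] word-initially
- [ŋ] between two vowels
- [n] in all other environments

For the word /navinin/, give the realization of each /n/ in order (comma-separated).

[n̥], [ŋ], [n]

Occurrence 1 (position 1): word-initially → [n̥].
Occurrence 2 (position 5): between two vowels → [ŋ].
Occurrence 3 (position 7): no conditioning environment matches → elsewhere allophone [n].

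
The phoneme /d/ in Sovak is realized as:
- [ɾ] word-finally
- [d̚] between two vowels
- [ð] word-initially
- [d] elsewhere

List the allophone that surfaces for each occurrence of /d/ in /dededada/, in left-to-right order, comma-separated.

Occurrence 1 (position 1): word-initially → [ð].
Occurrence 2 (position 3): between two vowels → [d̚].
Occurrence 3 (position 5): between two vowels → [d̚].
Occurrence 4 (position 7): between two vowels → [d̚].

[ð], [d̚], [d̚], [d̚]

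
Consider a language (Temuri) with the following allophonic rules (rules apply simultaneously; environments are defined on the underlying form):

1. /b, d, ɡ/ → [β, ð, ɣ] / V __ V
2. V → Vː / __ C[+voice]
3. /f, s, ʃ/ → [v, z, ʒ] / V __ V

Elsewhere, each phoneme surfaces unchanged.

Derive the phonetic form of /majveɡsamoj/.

/m/ — not in any rule's target class → [m].
Rule 2 applies to /a/ (between /m/ and /j/: before a voiced consonant) → [aː].
/j/ — not in any rule's target class → [j].
/v/ — not in any rule's target class → [v].
/e/ (between /v/ and /ɡ/) occurs before a voiced consonant → [eː] by rule 2.
/ɡ/ — between /e/ and /s/; rule 1 does not apply here → [ɡ].
/s/ (between /ɡ/ and /a/) fails the environment for rule 3, so it stays [s].
/a/ meets the environment for rule 2 (before a voiced consonant) → [aː].
/m/ — not in any rule's target class → [m].
/o/ meets the environment for rule 2 (before a voiced consonant) → [oː].
/j/ (word-final): no rule targets it → [j].

[maːjveːɡsaːmoːj]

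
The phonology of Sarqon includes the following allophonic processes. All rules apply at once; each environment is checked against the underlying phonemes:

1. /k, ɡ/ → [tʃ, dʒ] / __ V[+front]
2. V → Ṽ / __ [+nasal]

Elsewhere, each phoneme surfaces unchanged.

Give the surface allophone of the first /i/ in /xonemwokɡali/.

[i]

/i/ — word-final; rule 2 does not apply here → [i].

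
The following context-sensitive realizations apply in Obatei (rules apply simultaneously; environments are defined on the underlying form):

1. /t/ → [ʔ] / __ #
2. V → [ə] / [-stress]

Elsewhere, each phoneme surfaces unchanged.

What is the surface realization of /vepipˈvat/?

[vəpəpˈvaʔ]

/e/ — between /v/ and /p/, in an unstressed syllable — surfaces as [ə] (rule 2).
/i/ (between /p/ and /p/) occurs in an unstressed syllable → [ə] by rule 2.
/a/ — between /v/ and /t/; rule 2 does not apply here → [a].
/t/ (word-final) occurs word-finally → [ʔ] by rule 1.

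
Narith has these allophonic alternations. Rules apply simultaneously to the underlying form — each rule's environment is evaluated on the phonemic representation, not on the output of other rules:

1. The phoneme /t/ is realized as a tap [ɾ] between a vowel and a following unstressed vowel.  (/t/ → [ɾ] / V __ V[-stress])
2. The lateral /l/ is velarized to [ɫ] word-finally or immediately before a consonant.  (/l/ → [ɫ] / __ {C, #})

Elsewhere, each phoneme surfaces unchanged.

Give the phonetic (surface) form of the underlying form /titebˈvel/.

/t/ (word-initial) fails the environment for rule 1, so it stays [t].
/i/ (between /t/ and /t/) is unaffected → [i].
Rule 1 applies to /t/ (between /i/ and /e/: between a vowel and a following unstressed vowel) → [ɾ].
/e/ stays [e].
/b/ (between /e/ and /v/): no rule targets it → [b].
/v/ stays [v].
/e/ stays [e].
Rule 2 applies to /l/ (word-final: word-finally or immediately before a consonant) → [ɫ].

[tiɾebˈveɫ]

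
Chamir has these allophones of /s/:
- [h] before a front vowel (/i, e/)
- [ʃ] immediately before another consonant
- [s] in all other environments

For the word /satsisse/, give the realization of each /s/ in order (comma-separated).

Occurrence 1 (position 1): no conditioning environment matches → elsewhere allophone [s].
Occurrence 2 (position 4): before a front vowel (/i, e/) → [h].
Occurrence 3 (position 6): immediately before another consonant → [ʃ].
Occurrence 4 (position 7): before a front vowel (/i, e/) → [h].

[s], [h], [ʃ], [h]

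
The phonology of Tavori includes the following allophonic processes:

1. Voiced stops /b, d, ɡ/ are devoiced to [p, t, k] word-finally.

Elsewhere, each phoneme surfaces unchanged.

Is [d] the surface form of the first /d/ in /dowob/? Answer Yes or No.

Yes

/d/ (word-initial): rule 1 targets it, but not word-finally → unchanged [d].
The actual realization is [d], which matches [d].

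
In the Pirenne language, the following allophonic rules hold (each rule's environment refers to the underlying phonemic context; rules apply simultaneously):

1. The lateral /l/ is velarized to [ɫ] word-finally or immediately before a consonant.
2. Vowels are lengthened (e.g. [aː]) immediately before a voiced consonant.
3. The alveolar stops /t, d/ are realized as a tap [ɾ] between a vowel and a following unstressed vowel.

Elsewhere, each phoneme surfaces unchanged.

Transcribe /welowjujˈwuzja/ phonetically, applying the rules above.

[weːloːwjuːjˈwuːzja]

/w/ (word-initial): no rule targets it → [w].
/e/ meets the environment for rule 2 (before a voiced consonant) → [eː].
/l/ (between /e/ and /o/) fails the environment for rule 1, so it stays [l].
/o/ meets the environment for rule 2 (before a voiced consonant) → [oː].
/w/ (between /o/ and /j/) is unaffected → [w].
/j/ (between /w/ and /u/) is unaffected → [j].
/u/ (between /j/ and /j/) occurs before a voiced consonant → [uː] by rule 2.
/j/ — not in any rule's target class → [j].
/w/ (between /j/ and /u/) is unaffected → [w].
/u/ — between /w/ and /z/, before a voiced consonant — surfaces as [uː] (rule 2).
/z/ stays [z].
/j/ (between /z/ and /a/) is unaffected → [j].
/a/ (word-final) fails the environment for rule 2, so it stays [a].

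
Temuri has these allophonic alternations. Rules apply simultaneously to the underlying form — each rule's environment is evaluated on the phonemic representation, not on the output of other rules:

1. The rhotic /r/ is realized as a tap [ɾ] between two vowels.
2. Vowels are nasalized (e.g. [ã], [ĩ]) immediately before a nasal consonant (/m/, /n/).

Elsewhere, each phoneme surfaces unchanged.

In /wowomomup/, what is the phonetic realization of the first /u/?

[u]

/u/ (between /m/ and /p/) is in the target of rule 2 but the environment (before a nasal consonant) is not met → [u].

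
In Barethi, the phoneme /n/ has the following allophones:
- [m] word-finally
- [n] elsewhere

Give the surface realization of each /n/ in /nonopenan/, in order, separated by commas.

Occurrence 1 (position 1): no conditioning environment matches → elsewhere allophone [n].
Occurrence 2 (position 3): no conditioning environment matches → elsewhere allophone [n].
Occurrence 3 (position 7): no conditioning environment matches → elsewhere allophone [n].
Occurrence 4 (position 9): word-finally → [m].

[n], [n], [n], [m]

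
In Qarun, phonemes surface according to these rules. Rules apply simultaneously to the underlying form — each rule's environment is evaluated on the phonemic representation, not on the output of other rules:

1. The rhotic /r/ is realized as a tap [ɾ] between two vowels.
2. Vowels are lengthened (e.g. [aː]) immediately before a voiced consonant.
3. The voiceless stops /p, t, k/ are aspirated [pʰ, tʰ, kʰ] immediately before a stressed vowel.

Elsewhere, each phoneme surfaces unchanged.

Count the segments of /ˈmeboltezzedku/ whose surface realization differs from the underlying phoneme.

4

Segments that undergo a rule: /e/ → [eː] (rule 2); /o/ → [oː] (rule 2); /e/ → [eː] (rule 2); /e/ → [eː] (rule 2).
All other segments surface unchanged.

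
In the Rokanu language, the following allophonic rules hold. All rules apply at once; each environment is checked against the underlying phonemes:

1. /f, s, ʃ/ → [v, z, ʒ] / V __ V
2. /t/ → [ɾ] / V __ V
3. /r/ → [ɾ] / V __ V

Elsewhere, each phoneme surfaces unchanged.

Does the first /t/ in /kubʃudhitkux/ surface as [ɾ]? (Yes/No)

No

/t/ (between /i/ and /k/) fails the environment for rule 2, so it stays [t].
The actual realization is [t], not [ɾ].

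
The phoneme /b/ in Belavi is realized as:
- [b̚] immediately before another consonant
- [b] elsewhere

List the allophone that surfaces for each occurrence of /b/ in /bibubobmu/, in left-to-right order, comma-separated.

Occurrence 1 (position 1): no conditioning environment matches → elsewhere allophone [b].
Occurrence 2 (position 3): no conditioning environment matches → elsewhere allophone [b].
Occurrence 3 (position 5): no conditioning environment matches → elsewhere allophone [b].
Occurrence 4 (position 7): immediately before another consonant → [b̚].

[b], [b], [b], [b̚]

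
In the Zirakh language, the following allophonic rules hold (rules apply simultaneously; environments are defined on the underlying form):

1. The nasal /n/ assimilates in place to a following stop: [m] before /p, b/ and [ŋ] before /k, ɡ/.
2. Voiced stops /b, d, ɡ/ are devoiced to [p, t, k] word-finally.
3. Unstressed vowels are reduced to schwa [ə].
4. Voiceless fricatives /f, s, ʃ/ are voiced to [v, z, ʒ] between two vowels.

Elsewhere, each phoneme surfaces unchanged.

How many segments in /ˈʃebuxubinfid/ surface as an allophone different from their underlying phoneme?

Segments that undergo a rule: /u/ → [ə] (rule 3); /u/ → [ə] (rule 3); /i/ → [ə] (rule 3); /i/ → [ə] (rule 3); /d/ → [t] (rule 2).
All other segments surface unchanged.

5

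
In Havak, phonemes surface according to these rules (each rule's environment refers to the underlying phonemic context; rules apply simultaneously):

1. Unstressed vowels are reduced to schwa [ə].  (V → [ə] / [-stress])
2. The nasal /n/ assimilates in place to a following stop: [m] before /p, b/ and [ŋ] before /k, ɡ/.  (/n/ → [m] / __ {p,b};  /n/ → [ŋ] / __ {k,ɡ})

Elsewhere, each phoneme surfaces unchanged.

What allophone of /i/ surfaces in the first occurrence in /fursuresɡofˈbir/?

[i]

/i/ (between /b/ and /r/) fails the environment for rule 1, so it stays [i].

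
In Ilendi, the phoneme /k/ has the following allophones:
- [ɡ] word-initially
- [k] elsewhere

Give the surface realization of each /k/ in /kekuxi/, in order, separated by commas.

[ɡ], [k]

Occurrence 1 (position 1): word-initially → [ɡ].
Occurrence 2 (position 3): no conditioning environment matches → elsewhere allophone [k].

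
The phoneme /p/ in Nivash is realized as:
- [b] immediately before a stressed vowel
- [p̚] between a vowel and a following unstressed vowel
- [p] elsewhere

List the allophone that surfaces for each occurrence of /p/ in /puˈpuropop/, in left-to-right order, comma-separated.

Occurrence 1 (position 1): no conditioning environment matches → elsewhere allophone [p].
Occurrence 2 (position 3): immediately before a stressed vowel → [b].
Occurrence 3 (position 7): between a vowel and a following unstressed vowel → [p̚].
Occurrence 4 (position 9): no conditioning environment matches → elsewhere allophone [p].

[p], [b], [p̚], [p]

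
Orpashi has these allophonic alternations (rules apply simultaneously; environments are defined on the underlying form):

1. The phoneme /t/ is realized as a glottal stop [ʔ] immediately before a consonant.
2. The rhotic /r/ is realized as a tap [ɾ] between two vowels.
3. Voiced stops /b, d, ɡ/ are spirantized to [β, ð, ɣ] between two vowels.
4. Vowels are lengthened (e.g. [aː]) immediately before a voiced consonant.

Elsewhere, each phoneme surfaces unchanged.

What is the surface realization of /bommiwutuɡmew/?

[boːmmiːwutuːɡmeːw]

/b/ (word-initial): rule 3 targets it, but not between two vowels → unchanged [b].
/o/ — between /b/ and /m/, before a voiced consonant — surfaces as [oː] (rule 4).
/m/ (between /o/ and /m/): no rule targets it → [m].
/m/ (between /m/ and /i/) is unaffected → [m].
Rule 4 applies to /i/ (between /m/ and /w/: before a voiced consonant) → [iː].
/w/ stays [w].
/u/ (between /w/ and /t/): rule 4 targets it, but not before a voiced consonant → unchanged [u].
/t/ — between /u/ and /u/; rule 1 does not apply here → [t].
/u/ (between /t/ and /ɡ/): before a voiced consonant, so rule 4 applies → [uː].
/ɡ/ — between /u/ and /m/; rule 3 does not apply here → [ɡ].
/m/ — not in any rule's target class → [m].
/e/ — between /m/ and /w/, before a voiced consonant — surfaces as [eː] (rule 4).
/w/ (word-final): no rule targets it → [w].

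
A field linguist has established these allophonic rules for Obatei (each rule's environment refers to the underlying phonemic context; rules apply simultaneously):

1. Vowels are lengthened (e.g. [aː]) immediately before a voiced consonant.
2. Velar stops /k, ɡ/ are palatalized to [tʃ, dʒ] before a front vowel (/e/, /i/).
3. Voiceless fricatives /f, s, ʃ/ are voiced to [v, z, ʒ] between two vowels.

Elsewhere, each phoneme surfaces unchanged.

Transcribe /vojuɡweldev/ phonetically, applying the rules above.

/v/ — not in any rule's target class → [v].
/o/ meets the environment for rule 1 (before a voiced consonant) → [oː].
/j/ (between /o/ and /u/) is unaffected → [j].
/u/ meets the environment for rule 1 (before a voiced consonant) → [uː].
/ɡ/ — between /u/ and /w/; rule 2 does not apply here → [ɡ].
/w/ — not in any rule's target class → [w].
/e/ meets the environment for rule 1 (before a voiced consonant) → [eː].
/l/ (between /e/ and /d/): no rule targets it → [l].
/d/ (between /l/ and /e/): no rule targets it → [d].
/e/ (between /d/ and /v/): before a voiced consonant, so rule 1 applies → [eː].
/v/ — not in any rule's target class → [v].

[voːjuːɡweːldeːv]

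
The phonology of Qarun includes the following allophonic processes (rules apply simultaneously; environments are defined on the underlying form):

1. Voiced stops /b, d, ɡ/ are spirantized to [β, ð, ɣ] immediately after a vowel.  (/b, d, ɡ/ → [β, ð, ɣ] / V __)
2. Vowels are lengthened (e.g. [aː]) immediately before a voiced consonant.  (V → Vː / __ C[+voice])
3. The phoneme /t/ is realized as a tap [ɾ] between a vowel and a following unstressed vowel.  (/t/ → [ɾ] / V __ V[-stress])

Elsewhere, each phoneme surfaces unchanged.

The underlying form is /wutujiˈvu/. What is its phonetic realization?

/w/ (word-initial): no rule targets it → [w].
/u/ (between /w/ and /t/): rule 2 targets it, but not before a voiced consonant → unchanged [u].
/t/ meets the environment for rule 3 (between a vowel and a following unstressed vowel) → [ɾ].
Rule 2 applies to /u/ (between /t/ and /j/: before a voiced consonant) → [uː].
/j/ (between /u/ and /i/): no rule targets it → [j].
/i/ — between /j/ and /v/, before a voiced consonant — surfaces as [iː] (rule 2).
/v/ — not in any rule's target class → [v].
/u/ (word-final): rule 2 targets it, but not before a voiced consonant → unchanged [u].

[wuɾuːjiːˈvu]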